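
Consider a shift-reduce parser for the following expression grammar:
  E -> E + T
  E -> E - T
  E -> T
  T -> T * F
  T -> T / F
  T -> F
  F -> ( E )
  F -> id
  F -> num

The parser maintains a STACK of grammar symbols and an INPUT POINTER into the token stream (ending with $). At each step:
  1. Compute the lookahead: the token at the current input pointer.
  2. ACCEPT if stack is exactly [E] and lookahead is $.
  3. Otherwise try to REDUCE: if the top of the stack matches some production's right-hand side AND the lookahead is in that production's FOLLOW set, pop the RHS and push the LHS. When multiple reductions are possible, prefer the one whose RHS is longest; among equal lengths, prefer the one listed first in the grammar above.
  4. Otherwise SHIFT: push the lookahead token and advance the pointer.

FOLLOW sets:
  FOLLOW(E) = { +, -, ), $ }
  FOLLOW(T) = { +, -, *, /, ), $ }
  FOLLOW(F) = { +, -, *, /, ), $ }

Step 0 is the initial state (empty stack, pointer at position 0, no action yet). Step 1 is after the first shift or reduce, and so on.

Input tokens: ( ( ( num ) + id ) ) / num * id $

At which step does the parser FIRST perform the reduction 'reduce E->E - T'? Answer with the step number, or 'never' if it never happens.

Answer: never

Derivation:
Step 1: shift (. Stack=[(] ptr=1 lookahead=( remaining=[( ( num ) + id ) ) / num * id $]
Step 2: shift (. Stack=[( (] ptr=2 lookahead=( remaining=[( num ) + id ) ) / num * id $]
Step 3: shift (. Stack=[( ( (] ptr=3 lookahead=num remaining=[num ) + id ) ) / num * id $]
Step 4: shift num. Stack=[( ( ( num] ptr=4 lookahead=) remaining=[) + id ) ) / num * id $]
Step 5: reduce F->num. Stack=[( ( ( F] ptr=4 lookahead=) remaining=[) + id ) ) / num * id $]
Step 6: reduce T->F. Stack=[( ( ( T] ptr=4 lookahead=) remaining=[) + id ) ) / num * id $]
Step 7: reduce E->T. Stack=[( ( ( E] ptr=4 lookahead=) remaining=[) + id ) ) / num * id $]
Step 8: shift ). Stack=[( ( ( E )] ptr=5 lookahead=+ remaining=[+ id ) ) / num * id $]
Step 9: reduce F->( E ). Stack=[( ( F] ptr=5 lookahead=+ remaining=[+ id ) ) / num * id $]
Step 10: reduce T->F. Stack=[( ( T] ptr=5 lookahead=+ remaining=[+ id ) ) / num * id $]
Step 11: reduce E->T. Stack=[( ( E] ptr=5 lookahead=+ remaining=[+ id ) ) / num * id $]
Step 12: shift +. Stack=[( ( E +] ptr=6 lookahead=id remaining=[id ) ) / num * id $]
Step 13: shift id. Stack=[( ( E + id] ptr=7 lookahead=) remaining=[) ) / num * id $]
Step 14: reduce F->id. Stack=[( ( E + F] ptr=7 lookahead=) remaining=[) ) / num * id $]
Step 15: reduce T->F. Stack=[( ( E + T] ptr=7 lookahead=) remaining=[) ) / num * id $]
Step 16: reduce E->E + T. Stack=[( ( E] ptr=7 lookahead=) remaining=[) ) / num * id $]
Step 17: shift ). Stack=[( ( E )] ptr=8 lookahead=) remaining=[) / num * id $]
Step 18: reduce F->( E ). Stack=[( F] ptr=8 lookahead=) remaining=[) / num * id $]
Step 19: reduce T->F. Stack=[( T] ptr=8 lookahead=) remaining=[) / num * id $]
Step 20: reduce E->T. Stack=[( E] ptr=8 lookahead=) remaining=[) / num * id $]
Step 21: shift ). Stack=[( E )] ptr=9 lookahead=/ remaining=[/ num * id $]
Step 22: reduce F->( E ). Stack=[F] ptr=9 lookahead=/ remaining=[/ num * id $]
Step 23: reduce T->F. Stack=[T] ptr=9 lookahead=/ remaining=[/ num * id $]
Step 24: shift /. Stack=[T /] ptr=10 lookahead=num remaining=[num * id $]
Step 25: shift num. Stack=[T / num] ptr=11 lookahead=* remaining=[* id $]
Step 26: reduce F->num. Stack=[T / F] ptr=11 lookahead=* remaining=[* id $]
Step 27: reduce T->T / F. Stack=[T] ptr=11 lookahead=* remaining=[* id $]
Step 28: shift *. Stack=[T *] ptr=12 lookahead=id remaining=[id $]
Step 29: shift id. Stack=[T * id] ptr=13 lookahead=$ remaining=[$]
Step 30: reduce F->id. Stack=[T * F] ptr=13 lookahead=$ remaining=[$]
Step 31: reduce T->T * F. Stack=[T] ptr=13 lookahead=$ remaining=[$]
Step 32: reduce E->T. Stack=[E] ptr=13 lookahead=$ remaining=[$]
Step 33: accept. Stack=[E] ptr=13 lookahead=$ remaining=[$]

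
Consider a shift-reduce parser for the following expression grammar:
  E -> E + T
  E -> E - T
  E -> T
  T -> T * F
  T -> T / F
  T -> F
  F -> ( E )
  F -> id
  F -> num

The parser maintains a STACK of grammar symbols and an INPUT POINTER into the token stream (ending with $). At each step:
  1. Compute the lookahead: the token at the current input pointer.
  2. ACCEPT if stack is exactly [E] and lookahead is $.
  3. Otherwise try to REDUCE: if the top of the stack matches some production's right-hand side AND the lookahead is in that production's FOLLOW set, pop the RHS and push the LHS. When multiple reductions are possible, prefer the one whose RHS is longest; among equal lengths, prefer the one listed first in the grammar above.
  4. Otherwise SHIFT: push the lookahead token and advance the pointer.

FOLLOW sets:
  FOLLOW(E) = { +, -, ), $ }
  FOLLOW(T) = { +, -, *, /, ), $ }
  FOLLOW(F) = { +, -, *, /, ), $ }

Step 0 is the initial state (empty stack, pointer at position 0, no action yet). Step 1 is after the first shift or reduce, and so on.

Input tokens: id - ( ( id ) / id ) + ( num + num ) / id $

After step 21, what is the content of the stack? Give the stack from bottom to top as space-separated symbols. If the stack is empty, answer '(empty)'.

Answer: E - F

Derivation:
Step 1: shift id. Stack=[id] ptr=1 lookahead=- remaining=[- ( ( id ) / id ) + ( num + num ) / id $]
Step 2: reduce F->id. Stack=[F] ptr=1 lookahead=- remaining=[- ( ( id ) / id ) + ( num + num ) / id $]
Step 3: reduce T->F. Stack=[T] ptr=1 lookahead=- remaining=[- ( ( id ) / id ) + ( num + num ) / id $]
Step 4: reduce E->T. Stack=[E] ptr=1 lookahead=- remaining=[- ( ( id ) / id ) + ( num + num ) / id $]
Step 5: shift -. Stack=[E -] ptr=2 lookahead=( remaining=[( ( id ) / id ) + ( num + num ) / id $]
Step 6: shift (. Stack=[E - (] ptr=3 lookahead=( remaining=[( id ) / id ) + ( num + num ) / id $]
Step 7: shift (. Stack=[E - ( (] ptr=4 lookahead=id remaining=[id ) / id ) + ( num + num ) / id $]
Step 8: shift id. Stack=[E - ( ( id] ptr=5 lookahead=) remaining=[) / id ) + ( num + num ) / id $]
Step 9: reduce F->id. Stack=[E - ( ( F] ptr=5 lookahead=) remaining=[) / id ) + ( num + num ) / id $]
Step 10: reduce T->F. Stack=[E - ( ( T] ptr=5 lookahead=) remaining=[) / id ) + ( num + num ) / id $]
Step 11: reduce E->T. Stack=[E - ( ( E] ptr=5 lookahead=) remaining=[) / id ) + ( num + num ) / id $]
Step 12: shift ). Stack=[E - ( ( E )] ptr=6 lookahead=/ remaining=[/ id ) + ( num + num ) / id $]
Step 13: reduce F->( E ). Stack=[E - ( F] ptr=6 lookahead=/ remaining=[/ id ) + ( num + num ) / id $]
Step 14: reduce T->F. Stack=[E - ( T] ptr=6 lookahead=/ remaining=[/ id ) + ( num + num ) / id $]
Step 15: shift /. Stack=[E - ( T /] ptr=7 lookahead=id remaining=[id ) + ( num + num ) / id $]
Step 16: shift id. Stack=[E - ( T / id] ptr=8 lookahead=) remaining=[) + ( num + num ) / id $]
Step 17: reduce F->id. Stack=[E - ( T / F] ptr=8 lookahead=) remaining=[) + ( num + num ) / id $]
Step 18: reduce T->T / F. Stack=[E - ( T] ptr=8 lookahead=) remaining=[) + ( num + num ) / id $]
Step 19: reduce E->T. Stack=[E - ( E] ptr=8 lookahead=) remaining=[) + ( num + num ) / id $]
Step 20: shift ). Stack=[E - ( E )] ptr=9 lookahead=+ remaining=[+ ( num + num ) / id $]
Step 21: reduce F->( E ). Stack=[E - F] ptr=9 lookahead=+ remaining=[+ ( num + num ) / id $]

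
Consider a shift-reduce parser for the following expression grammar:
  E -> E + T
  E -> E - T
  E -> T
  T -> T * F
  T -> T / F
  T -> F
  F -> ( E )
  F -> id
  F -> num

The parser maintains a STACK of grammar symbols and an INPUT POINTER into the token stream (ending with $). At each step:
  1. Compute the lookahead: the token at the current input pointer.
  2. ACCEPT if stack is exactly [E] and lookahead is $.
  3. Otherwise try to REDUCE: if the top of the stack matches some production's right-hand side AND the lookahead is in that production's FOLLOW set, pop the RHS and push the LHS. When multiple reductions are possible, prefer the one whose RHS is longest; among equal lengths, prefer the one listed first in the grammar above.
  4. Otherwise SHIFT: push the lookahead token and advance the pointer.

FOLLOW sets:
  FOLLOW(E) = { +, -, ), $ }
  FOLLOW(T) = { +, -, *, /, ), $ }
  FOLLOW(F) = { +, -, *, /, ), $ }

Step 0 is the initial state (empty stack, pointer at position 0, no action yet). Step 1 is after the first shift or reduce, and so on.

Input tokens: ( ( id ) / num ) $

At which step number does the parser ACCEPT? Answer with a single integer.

Step 1: shift (. Stack=[(] ptr=1 lookahead=( remaining=[( id ) / num ) $]
Step 2: shift (. Stack=[( (] ptr=2 lookahead=id remaining=[id ) / num ) $]
Step 3: shift id. Stack=[( ( id] ptr=3 lookahead=) remaining=[) / num ) $]
Step 4: reduce F->id. Stack=[( ( F] ptr=3 lookahead=) remaining=[) / num ) $]
Step 5: reduce T->F. Stack=[( ( T] ptr=3 lookahead=) remaining=[) / num ) $]
Step 6: reduce E->T. Stack=[( ( E] ptr=3 lookahead=) remaining=[) / num ) $]
Step 7: shift ). Stack=[( ( E )] ptr=4 lookahead=/ remaining=[/ num ) $]
Step 8: reduce F->( E ). Stack=[( F] ptr=4 lookahead=/ remaining=[/ num ) $]
Step 9: reduce T->F. Stack=[( T] ptr=4 lookahead=/ remaining=[/ num ) $]
Step 10: shift /. Stack=[( T /] ptr=5 lookahead=num remaining=[num ) $]
Step 11: shift num. Stack=[( T / num] ptr=6 lookahead=) remaining=[) $]
Step 12: reduce F->num. Stack=[( T / F] ptr=6 lookahead=) remaining=[) $]
Step 13: reduce T->T / F. Stack=[( T] ptr=6 lookahead=) remaining=[) $]
Step 14: reduce E->T. Stack=[( E] ptr=6 lookahead=) remaining=[) $]
Step 15: shift ). Stack=[( E )] ptr=7 lookahead=$ remaining=[$]
Step 16: reduce F->( E ). Stack=[F] ptr=7 lookahead=$ remaining=[$]
Step 17: reduce T->F. Stack=[T] ptr=7 lookahead=$ remaining=[$]
Step 18: reduce E->T. Stack=[E] ptr=7 lookahead=$ remaining=[$]
Step 19: accept. Stack=[E] ptr=7 lookahead=$ remaining=[$]

Answer: 19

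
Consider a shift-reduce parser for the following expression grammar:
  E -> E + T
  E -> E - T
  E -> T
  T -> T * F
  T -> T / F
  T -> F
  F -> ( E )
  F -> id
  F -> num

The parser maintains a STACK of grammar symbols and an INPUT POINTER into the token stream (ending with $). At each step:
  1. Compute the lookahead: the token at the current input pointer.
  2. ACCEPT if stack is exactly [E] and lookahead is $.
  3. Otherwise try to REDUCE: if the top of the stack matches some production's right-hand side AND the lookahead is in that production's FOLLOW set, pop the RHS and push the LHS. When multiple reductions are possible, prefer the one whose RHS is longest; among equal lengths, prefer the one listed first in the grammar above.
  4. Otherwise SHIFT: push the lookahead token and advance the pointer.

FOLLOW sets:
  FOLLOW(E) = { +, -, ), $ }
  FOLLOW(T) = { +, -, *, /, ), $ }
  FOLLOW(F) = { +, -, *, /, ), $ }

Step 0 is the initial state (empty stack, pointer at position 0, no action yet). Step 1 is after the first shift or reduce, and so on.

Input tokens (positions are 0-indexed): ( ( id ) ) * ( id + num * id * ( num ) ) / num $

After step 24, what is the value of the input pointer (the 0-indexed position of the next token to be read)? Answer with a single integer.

Step 1: shift (. Stack=[(] ptr=1 lookahead=( remaining=[( id ) ) * ( id + num * id * ( num ) ) / num $]
Step 2: shift (. Stack=[( (] ptr=2 lookahead=id remaining=[id ) ) * ( id + num * id * ( num ) ) / num $]
Step 3: shift id. Stack=[( ( id] ptr=3 lookahead=) remaining=[) ) * ( id + num * id * ( num ) ) / num $]
Step 4: reduce F->id. Stack=[( ( F] ptr=3 lookahead=) remaining=[) ) * ( id + num * id * ( num ) ) / num $]
Step 5: reduce T->F. Stack=[( ( T] ptr=3 lookahead=) remaining=[) ) * ( id + num * id * ( num ) ) / num $]
Step 6: reduce E->T. Stack=[( ( E] ptr=3 lookahead=) remaining=[) ) * ( id + num * id * ( num ) ) / num $]
Step 7: shift ). Stack=[( ( E )] ptr=4 lookahead=) remaining=[) * ( id + num * id * ( num ) ) / num $]
Step 8: reduce F->( E ). Stack=[( F] ptr=4 lookahead=) remaining=[) * ( id + num * id * ( num ) ) / num $]
Step 9: reduce T->F. Stack=[( T] ptr=4 lookahead=) remaining=[) * ( id + num * id * ( num ) ) / num $]
Step 10: reduce E->T. Stack=[( E] ptr=4 lookahead=) remaining=[) * ( id + num * id * ( num ) ) / num $]
Step 11: shift ). Stack=[( E )] ptr=5 lookahead=* remaining=[* ( id + num * id * ( num ) ) / num $]
Step 12: reduce F->( E ). Stack=[F] ptr=5 lookahead=* remaining=[* ( id + num * id * ( num ) ) / num $]
Step 13: reduce T->F. Stack=[T] ptr=5 lookahead=* remaining=[* ( id + num * id * ( num ) ) / num $]
Step 14: shift *. Stack=[T *] ptr=6 lookahead=( remaining=[( id + num * id * ( num ) ) / num $]
Step 15: shift (. Stack=[T * (] ptr=7 lookahead=id remaining=[id + num * id * ( num ) ) / num $]
Step 16: shift id. Stack=[T * ( id] ptr=8 lookahead=+ remaining=[+ num * id * ( num ) ) / num $]
Step 17: reduce F->id. Stack=[T * ( F] ptr=8 lookahead=+ remaining=[+ num * id * ( num ) ) / num $]
Step 18: reduce T->F. Stack=[T * ( T] ptr=8 lookahead=+ remaining=[+ num * id * ( num ) ) / num $]
Step 19: reduce E->T. Stack=[T * ( E] ptr=8 lookahead=+ remaining=[+ num * id * ( num ) ) / num $]
Step 20: shift +. Stack=[T * ( E +] ptr=9 lookahead=num remaining=[num * id * ( num ) ) / num $]
Step 21: shift num. Stack=[T * ( E + num] ptr=10 lookahead=* remaining=[* id * ( num ) ) / num $]
Step 22: reduce F->num. Stack=[T * ( E + F] ptr=10 lookahead=* remaining=[* id * ( num ) ) / num $]
Step 23: reduce T->F. Stack=[T * ( E + T] ptr=10 lookahead=* remaining=[* id * ( num ) ) / num $]
Step 24: shift *. Stack=[T * ( E + T *] ptr=11 lookahead=id remaining=[id * ( num ) ) / num $]

Answer: 11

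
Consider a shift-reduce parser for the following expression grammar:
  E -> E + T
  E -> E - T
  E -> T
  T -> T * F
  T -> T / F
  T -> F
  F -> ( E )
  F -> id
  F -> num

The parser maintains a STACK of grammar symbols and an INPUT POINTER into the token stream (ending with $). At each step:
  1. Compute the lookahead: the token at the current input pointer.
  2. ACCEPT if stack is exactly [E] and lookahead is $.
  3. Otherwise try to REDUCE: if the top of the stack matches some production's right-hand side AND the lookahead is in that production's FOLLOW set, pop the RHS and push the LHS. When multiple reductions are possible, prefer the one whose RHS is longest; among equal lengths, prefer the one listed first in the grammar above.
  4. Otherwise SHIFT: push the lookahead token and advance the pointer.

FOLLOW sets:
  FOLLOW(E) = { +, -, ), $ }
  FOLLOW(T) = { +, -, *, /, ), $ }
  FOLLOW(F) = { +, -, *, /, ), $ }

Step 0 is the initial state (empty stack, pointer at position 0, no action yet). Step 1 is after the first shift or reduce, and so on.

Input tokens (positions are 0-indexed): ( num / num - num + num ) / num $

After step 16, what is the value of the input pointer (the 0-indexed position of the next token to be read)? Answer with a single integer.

Answer: 8

Derivation:
Step 1: shift (. Stack=[(] ptr=1 lookahead=num remaining=[num / num - num + num ) / num $]
Step 2: shift num. Stack=[( num] ptr=2 lookahead=/ remaining=[/ num - num + num ) / num $]
Step 3: reduce F->num. Stack=[( F] ptr=2 lookahead=/ remaining=[/ num - num + num ) / num $]
Step 4: reduce T->F. Stack=[( T] ptr=2 lookahead=/ remaining=[/ num - num + num ) / num $]
Step 5: shift /. Stack=[( T /] ptr=3 lookahead=num remaining=[num - num + num ) / num $]
Step 6: shift num. Stack=[( T / num] ptr=4 lookahead=- remaining=[- num + num ) / num $]
Step 7: reduce F->num. Stack=[( T / F] ptr=4 lookahead=- remaining=[- num + num ) / num $]
Step 8: reduce T->T / F. Stack=[( T] ptr=4 lookahead=- remaining=[- num + num ) / num $]
Step 9: reduce E->T. Stack=[( E] ptr=4 lookahead=- remaining=[- num + num ) / num $]
Step 10: shift -. Stack=[( E -] ptr=5 lookahead=num remaining=[num + num ) / num $]
Step 11: shift num. Stack=[( E - num] ptr=6 lookahead=+ remaining=[+ num ) / num $]
Step 12: reduce F->num. Stack=[( E - F] ptr=6 lookahead=+ remaining=[+ num ) / num $]
Step 13: reduce T->F. Stack=[( E - T] ptr=6 lookahead=+ remaining=[+ num ) / num $]
Step 14: reduce E->E - T. Stack=[( E] ptr=6 lookahead=+ remaining=[+ num ) / num $]
Step 15: shift +. Stack=[( E +] ptr=7 lookahead=num remaining=[num ) / num $]
Step 16: shift num. Stack=[( E + num] ptr=8 lookahead=) remaining=[) / num $]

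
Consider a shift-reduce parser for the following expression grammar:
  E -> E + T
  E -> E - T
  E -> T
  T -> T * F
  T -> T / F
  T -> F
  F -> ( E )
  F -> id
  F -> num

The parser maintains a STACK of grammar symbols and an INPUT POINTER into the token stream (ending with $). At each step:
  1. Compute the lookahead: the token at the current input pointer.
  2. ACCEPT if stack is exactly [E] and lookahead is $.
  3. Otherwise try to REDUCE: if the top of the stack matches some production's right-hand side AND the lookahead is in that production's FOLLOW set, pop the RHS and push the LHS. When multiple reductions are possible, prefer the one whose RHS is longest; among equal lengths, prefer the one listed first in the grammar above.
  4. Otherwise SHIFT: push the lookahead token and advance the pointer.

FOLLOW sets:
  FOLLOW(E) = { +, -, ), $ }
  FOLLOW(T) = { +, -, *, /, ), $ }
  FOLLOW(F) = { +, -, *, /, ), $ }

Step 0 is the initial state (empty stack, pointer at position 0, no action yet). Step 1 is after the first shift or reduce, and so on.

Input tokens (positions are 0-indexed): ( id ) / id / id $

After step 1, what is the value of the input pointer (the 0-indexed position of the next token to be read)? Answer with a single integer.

Answer: 1

Derivation:
Step 1: shift (. Stack=[(] ptr=1 lookahead=id remaining=[id ) / id / id $]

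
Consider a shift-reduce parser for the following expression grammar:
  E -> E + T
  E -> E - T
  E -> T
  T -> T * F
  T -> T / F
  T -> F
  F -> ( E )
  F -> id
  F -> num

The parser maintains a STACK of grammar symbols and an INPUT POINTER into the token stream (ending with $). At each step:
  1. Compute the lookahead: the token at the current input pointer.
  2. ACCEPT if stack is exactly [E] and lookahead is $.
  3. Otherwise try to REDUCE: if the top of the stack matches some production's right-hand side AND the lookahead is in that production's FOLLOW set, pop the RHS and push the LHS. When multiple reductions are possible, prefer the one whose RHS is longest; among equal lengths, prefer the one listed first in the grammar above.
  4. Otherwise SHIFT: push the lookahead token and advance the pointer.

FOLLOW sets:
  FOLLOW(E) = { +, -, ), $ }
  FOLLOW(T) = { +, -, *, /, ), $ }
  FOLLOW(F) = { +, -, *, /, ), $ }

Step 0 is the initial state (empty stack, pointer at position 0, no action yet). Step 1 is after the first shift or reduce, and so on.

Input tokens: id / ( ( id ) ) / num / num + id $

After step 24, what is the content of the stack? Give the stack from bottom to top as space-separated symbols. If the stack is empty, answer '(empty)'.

Answer: T / F

Derivation:
Step 1: shift id. Stack=[id] ptr=1 lookahead=/ remaining=[/ ( ( id ) ) / num / num + id $]
Step 2: reduce F->id. Stack=[F] ptr=1 lookahead=/ remaining=[/ ( ( id ) ) / num / num + id $]
Step 3: reduce T->F. Stack=[T] ptr=1 lookahead=/ remaining=[/ ( ( id ) ) / num / num + id $]
Step 4: shift /. Stack=[T /] ptr=2 lookahead=( remaining=[( ( id ) ) / num / num + id $]
Step 5: shift (. Stack=[T / (] ptr=3 lookahead=( remaining=[( id ) ) / num / num + id $]
Step 6: shift (. Stack=[T / ( (] ptr=4 lookahead=id remaining=[id ) ) / num / num + id $]
Step 7: shift id. Stack=[T / ( ( id] ptr=5 lookahead=) remaining=[) ) / num / num + id $]
Step 8: reduce F->id. Stack=[T / ( ( F] ptr=5 lookahead=) remaining=[) ) / num / num + id $]
Step 9: reduce T->F. Stack=[T / ( ( T] ptr=5 lookahead=) remaining=[) ) / num / num + id $]
Step 10: reduce E->T. Stack=[T / ( ( E] ptr=5 lookahead=) remaining=[) ) / num / num + id $]
Step 11: shift ). Stack=[T / ( ( E )] ptr=6 lookahead=) remaining=[) / num / num + id $]
Step 12: reduce F->( E ). Stack=[T / ( F] ptr=6 lookahead=) remaining=[) / num / num + id $]
Step 13: reduce T->F. Stack=[T / ( T] ptr=6 lookahead=) remaining=[) / num / num + id $]
Step 14: reduce E->T. Stack=[T / ( E] ptr=6 lookahead=) remaining=[) / num / num + id $]
Step 15: shift ). Stack=[T / ( E )] ptr=7 lookahead=/ remaining=[/ num / num + id $]
Step 16: reduce F->( E ). Stack=[T / F] ptr=7 lookahead=/ remaining=[/ num / num + id $]
Step 17: reduce T->T / F. Stack=[T] ptr=7 lookahead=/ remaining=[/ num / num + id $]
Step 18: shift /. Stack=[T /] ptr=8 lookahead=num remaining=[num / num + id $]
Step 19: shift num. Stack=[T / num] ptr=9 lookahead=/ remaining=[/ num + id $]
Step 20: reduce F->num. Stack=[T / F] ptr=9 lookahead=/ remaining=[/ num + id $]
Step 21: reduce T->T / F. Stack=[T] ptr=9 lookahead=/ remaining=[/ num + id $]
Step 22: shift /. Stack=[T /] ptr=10 lookahead=num remaining=[num + id $]
Step 23: shift num. Stack=[T / num] ptr=11 lookahead=+ remaining=[+ id $]
Step 24: reduce F->num. Stack=[T / F] ptr=11 lookahead=+ remaining=[+ id $]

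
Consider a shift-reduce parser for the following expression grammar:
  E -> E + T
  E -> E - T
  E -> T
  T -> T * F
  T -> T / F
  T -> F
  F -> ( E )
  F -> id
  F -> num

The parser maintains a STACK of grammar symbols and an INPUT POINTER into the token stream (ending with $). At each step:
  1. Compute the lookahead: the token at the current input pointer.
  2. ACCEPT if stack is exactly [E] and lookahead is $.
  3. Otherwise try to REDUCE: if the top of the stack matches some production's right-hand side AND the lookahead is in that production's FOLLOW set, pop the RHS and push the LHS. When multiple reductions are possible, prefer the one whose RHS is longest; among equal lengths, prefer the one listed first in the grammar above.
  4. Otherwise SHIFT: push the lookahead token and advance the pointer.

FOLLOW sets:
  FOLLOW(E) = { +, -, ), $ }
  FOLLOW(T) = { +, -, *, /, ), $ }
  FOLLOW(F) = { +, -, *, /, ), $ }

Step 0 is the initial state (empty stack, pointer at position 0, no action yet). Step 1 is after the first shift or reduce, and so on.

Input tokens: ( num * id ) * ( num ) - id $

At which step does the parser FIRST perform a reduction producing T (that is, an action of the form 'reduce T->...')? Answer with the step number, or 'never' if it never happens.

Answer: 4

Derivation:
Step 1: shift (. Stack=[(] ptr=1 lookahead=num remaining=[num * id ) * ( num ) - id $]
Step 2: shift num. Stack=[( num] ptr=2 lookahead=* remaining=[* id ) * ( num ) - id $]
Step 3: reduce F->num. Stack=[( F] ptr=2 lookahead=* remaining=[* id ) * ( num ) - id $]
Step 4: reduce T->F. Stack=[( T] ptr=2 lookahead=* remaining=[* id ) * ( num ) - id $]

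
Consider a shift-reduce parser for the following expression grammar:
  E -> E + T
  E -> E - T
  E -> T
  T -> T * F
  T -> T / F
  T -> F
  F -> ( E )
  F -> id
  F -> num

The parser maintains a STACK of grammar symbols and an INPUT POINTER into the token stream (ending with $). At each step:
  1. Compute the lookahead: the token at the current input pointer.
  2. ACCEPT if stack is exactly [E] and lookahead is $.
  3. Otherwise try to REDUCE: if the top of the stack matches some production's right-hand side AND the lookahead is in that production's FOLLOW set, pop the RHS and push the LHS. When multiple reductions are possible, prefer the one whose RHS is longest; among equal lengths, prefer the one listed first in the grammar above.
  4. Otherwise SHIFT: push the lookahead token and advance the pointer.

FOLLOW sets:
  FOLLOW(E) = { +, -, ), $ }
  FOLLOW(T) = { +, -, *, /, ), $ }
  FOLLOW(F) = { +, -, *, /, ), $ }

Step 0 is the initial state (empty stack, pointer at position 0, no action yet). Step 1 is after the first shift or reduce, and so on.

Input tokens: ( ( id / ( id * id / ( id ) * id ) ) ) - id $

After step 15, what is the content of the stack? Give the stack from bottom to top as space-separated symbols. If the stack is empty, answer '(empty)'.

Step 1: shift (. Stack=[(] ptr=1 lookahead=( remaining=[( id / ( id * id / ( id ) * id ) ) ) - id $]
Step 2: shift (. Stack=[( (] ptr=2 lookahead=id remaining=[id / ( id * id / ( id ) * id ) ) ) - id $]
Step 3: shift id. Stack=[( ( id] ptr=3 lookahead=/ remaining=[/ ( id * id / ( id ) * id ) ) ) - id $]
Step 4: reduce F->id. Stack=[( ( F] ptr=3 lookahead=/ remaining=[/ ( id * id / ( id ) * id ) ) ) - id $]
Step 5: reduce T->F. Stack=[( ( T] ptr=3 lookahead=/ remaining=[/ ( id * id / ( id ) * id ) ) ) - id $]
Step 6: shift /. Stack=[( ( T /] ptr=4 lookahead=( remaining=[( id * id / ( id ) * id ) ) ) - id $]
Step 7: shift (. Stack=[( ( T / (] ptr=5 lookahead=id remaining=[id * id / ( id ) * id ) ) ) - id $]
Step 8: shift id. Stack=[( ( T / ( id] ptr=6 lookahead=* remaining=[* id / ( id ) * id ) ) ) - id $]
Step 9: reduce F->id. Stack=[( ( T / ( F] ptr=6 lookahead=* remaining=[* id / ( id ) * id ) ) ) - id $]
Step 10: reduce T->F. Stack=[( ( T / ( T] ptr=6 lookahead=* remaining=[* id / ( id ) * id ) ) ) - id $]
Step 11: shift *. Stack=[( ( T / ( T *] ptr=7 lookahead=id remaining=[id / ( id ) * id ) ) ) - id $]
Step 12: shift id. Stack=[( ( T / ( T * id] ptr=8 lookahead=/ remaining=[/ ( id ) * id ) ) ) - id $]
Step 13: reduce F->id. Stack=[( ( T / ( T * F] ptr=8 lookahead=/ remaining=[/ ( id ) * id ) ) ) - id $]
Step 14: reduce T->T * F. Stack=[( ( T / ( T] ptr=8 lookahead=/ remaining=[/ ( id ) * id ) ) ) - id $]
Step 15: shift /. Stack=[( ( T / ( T /] ptr=9 lookahead=( remaining=[( id ) * id ) ) ) - id $]

Answer: ( ( T / ( T /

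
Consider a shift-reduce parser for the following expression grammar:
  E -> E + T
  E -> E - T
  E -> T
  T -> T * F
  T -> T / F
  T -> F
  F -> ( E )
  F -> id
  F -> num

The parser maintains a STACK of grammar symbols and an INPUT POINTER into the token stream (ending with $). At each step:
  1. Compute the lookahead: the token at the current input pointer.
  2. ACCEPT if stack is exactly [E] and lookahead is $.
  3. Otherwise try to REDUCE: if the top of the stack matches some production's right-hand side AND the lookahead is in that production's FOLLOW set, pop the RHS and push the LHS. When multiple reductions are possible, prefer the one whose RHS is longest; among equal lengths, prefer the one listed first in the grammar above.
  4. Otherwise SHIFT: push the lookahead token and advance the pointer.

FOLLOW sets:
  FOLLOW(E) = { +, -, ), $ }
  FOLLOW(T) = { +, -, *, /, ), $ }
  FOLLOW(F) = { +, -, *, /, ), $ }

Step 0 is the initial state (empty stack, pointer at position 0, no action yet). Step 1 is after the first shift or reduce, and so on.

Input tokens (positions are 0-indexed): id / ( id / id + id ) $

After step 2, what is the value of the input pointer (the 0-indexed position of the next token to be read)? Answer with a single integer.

Step 1: shift id. Stack=[id] ptr=1 lookahead=/ remaining=[/ ( id / id + id ) $]
Step 2: reduce F->id. Stack=[F] ptr=1 lookahead=/ remaining=[/ ( id / id + id ) $]

Answer: 1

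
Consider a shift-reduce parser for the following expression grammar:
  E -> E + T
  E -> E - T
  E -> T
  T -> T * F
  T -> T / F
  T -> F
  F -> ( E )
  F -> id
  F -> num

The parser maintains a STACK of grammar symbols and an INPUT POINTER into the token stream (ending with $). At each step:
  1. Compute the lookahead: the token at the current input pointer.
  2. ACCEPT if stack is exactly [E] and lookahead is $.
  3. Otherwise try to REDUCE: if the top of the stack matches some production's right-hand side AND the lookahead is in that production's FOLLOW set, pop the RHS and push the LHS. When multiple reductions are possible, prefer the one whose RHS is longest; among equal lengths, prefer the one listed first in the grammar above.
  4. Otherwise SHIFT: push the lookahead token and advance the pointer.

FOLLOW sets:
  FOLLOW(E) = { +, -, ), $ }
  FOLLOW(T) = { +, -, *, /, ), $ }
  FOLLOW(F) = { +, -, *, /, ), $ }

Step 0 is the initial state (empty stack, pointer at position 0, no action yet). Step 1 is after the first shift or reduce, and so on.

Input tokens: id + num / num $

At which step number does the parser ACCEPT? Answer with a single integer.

Answer: 14

Derivation:
Step 1: shift id. Stack=[id] ptr=1 lookahead=+ remaining=[+ num / num $]
Step 2: reduce F->id. Stack=[F] ptr=1 lookahead=+ remaining=[+ num / num $]
Step 3: reduce T->F. Stack=[T] ptr=1 lookahead=+ remaining=[+ num / num $]
Step 4: reduce E->T. Stack=[E] ptr=1 lookahead=+ remaining=[+ num / num $]
Step 5: shift +. Stack=[E +] ptr=2 lookahead=num remaining=[num / num $]
Step 6: shift num. Stack=[E + num] ptr=3 lookahead=/ remaining=[/ num $]
Step 7: reduce F->num. Stack=[E + F] ptr=3 lookahead=/ remaining=[/ num $]
Step 8: reduce T->F. Stack=[E + T] ptr=3 lookahead=/ remaining=[/ num $]
Step 9: shift /. Stack=[E + T /] ptr=4 lookahead=num remaining=[num $]
Step 10: shift num. Stack=[E + T / num] ptr=5 lookahead=$ remaining=[$]
Step 11: reduce F->num. Stack=[E + T / F] ptr=5 lookahead=$ remaining=[$]
Step 12: reduce T->T / F. Stack=[E + T] ptr=5 lookahead=$ remaining=[$]
Step 13: reduce E->E + T. Stack=[E] ptr=5 lookahead=$ remaining=[$]
Step 14: accept. Stack=[E] ptr=5 lookahead=$ remaining=[$]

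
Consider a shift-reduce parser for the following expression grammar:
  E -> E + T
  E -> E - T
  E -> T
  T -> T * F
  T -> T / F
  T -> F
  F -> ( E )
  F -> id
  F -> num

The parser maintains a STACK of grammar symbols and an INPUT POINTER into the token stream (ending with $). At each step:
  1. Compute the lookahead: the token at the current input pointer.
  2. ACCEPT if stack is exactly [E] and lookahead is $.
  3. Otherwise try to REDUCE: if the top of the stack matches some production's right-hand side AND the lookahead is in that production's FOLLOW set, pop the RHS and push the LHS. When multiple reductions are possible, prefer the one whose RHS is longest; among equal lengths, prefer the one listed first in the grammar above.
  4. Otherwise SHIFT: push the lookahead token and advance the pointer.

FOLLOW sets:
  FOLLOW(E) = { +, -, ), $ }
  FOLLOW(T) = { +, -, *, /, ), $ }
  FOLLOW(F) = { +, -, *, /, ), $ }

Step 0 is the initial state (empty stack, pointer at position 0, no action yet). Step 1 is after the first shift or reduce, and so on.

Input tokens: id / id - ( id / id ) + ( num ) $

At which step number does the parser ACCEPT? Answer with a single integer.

Answer: 33

Derivation:
Step 1: shift id. Stack=[id] ptr=1 lookahead=/ remaining=[/ id - ( id / id ) + ( num ) $]
Step 2: reduce F->id. Stack=[F] ptr=1 lookahead=/ remaining=[/ id - ( id / id ) + ( num ) $]
Step 3: reduce T->F. Stack=[T] ptr=1 lookahead=/ remaining=[/ id - ( id / id ) + ( num ) $]
Step 4: shift /. Stack=[T /] ptr=2 lookahead=id remaining=[id - ( id / id ) + ( num ) $]
Step 5: shift id. Stack=[T / id] ptr=3 lookahead=- remaining=[- ( id / id ) + ( num ) $]
Step 6: reduce F->id. Stack=[T / F] ptr=3 lookahead=- remaining=[- ( id / id ) + ( num ) $]
Step 7: reduce T->T / F. Stack=[T] ptr=3 lookahead=- remaining=[- ( id / id ) + ( num ) $]
Step 8: reduce E->T. Stack=[E] ptr=3 lookahead=- remaining=[- ( id / id ) + ( num ) $]
Step 9: shift -. Stack=[E -] ptr=4 lookahead=( remaining=[( id / id ) + ( num ) $]
Step 10: shift (. Stack=[E - (] ptr=5 lookahead=id remaining=[id / id ) + ( num ) $]
Step 11: shift id. Stack=[E - ( id] ptr=6 lookahead=/ remaining=[/ id ) + ( num ) $]
Step 12: reduce F->id. Stack=[E - ( F] ptr=6 lookahead=/ remaining=[/ id ) + ( num ) $]
Step 13: reduce T->F. Stack=[E - ( T] ptr=6 lookahead=/ remaining=[/ id ) + ( num ) $]
Step 14: shift /. Stack=[E - ( T /] ptr=7 lookahead=id remaining=[id ) + ( num ) $]
Step 15: shift id. Stack=[E - ( T / id] ptr=8 lookahead=) remaining=[) + ( num ) $]
Step 16: reduce F->id. Stack=[E - ( T / F] ptr=8 lookahead=) remaining=[) + ( num ) $]
Step 17: reduce T->T / F. Stack=[E - ( T] ptr=8 lookahead=) remaining=[) + ( num ) $]
Step 18: reduce E->T. Stack=[E - ( E] ptr=8 lookahead=) remaining=[) + ( num ) $]
Step 19: shift ). Stack=[E - ( E )] ptr=9 lookahead=+ remaining=[+ ( num ) $]
Step 20: reduce F->( E ). Stack=[E - F] ptr=9 lookahead=+ remaining=[+ ( num ) $]
Step 21: reduce T->F. Stack=[E - T] ptr=9 lookahead=+ remaining=[+ ( num ) $]
Step 22: reduce E->E - T. Stack=[E] ptr=9 lookahead=+ remaining=[+ ( num ) $]
Step 23: shift +. Stack=[E +] ptr=10 lookahead=( remaining=[( num ) $]
Step 24: shift (. Stack=[E + (] ptr=11 lookahead=num remaining=[num ) $]
Step 25: shift num. Stack=[E + ( num] ptr=12 lookahead=) remaining=[) $]
Step 26: reduce F->num. Stack=[E + ( F] ptr=12 lookahead=) remaining=[) $]
Step 27: reduce T->F. Stack=[E + ( T] ptr=12 lookahead=) remaining=[) $]
Step 28: reduce E->T. Stack=[E + ( E] ptr=12 lookahead=) remaining=[) $]
Step 29: shift ). Stack=[E + ( E )] ptr=13 lookahead=$ remaining=[$]
Step 30: reduce F->( E ). Stack=[E + F] ptr=13 lookahead=$ remaining=[$]
Step 31: reduce T->F. Stack=[E + T] ptr=13 lookahead=$ remaining=[$]
Step 32: reduce E->E + T. Stack=[E] ptr=13 lookahead=$ remaining=[$]
Step 33: accept. Stack=[E] ptr=13 lookahead=$ remaining=[$]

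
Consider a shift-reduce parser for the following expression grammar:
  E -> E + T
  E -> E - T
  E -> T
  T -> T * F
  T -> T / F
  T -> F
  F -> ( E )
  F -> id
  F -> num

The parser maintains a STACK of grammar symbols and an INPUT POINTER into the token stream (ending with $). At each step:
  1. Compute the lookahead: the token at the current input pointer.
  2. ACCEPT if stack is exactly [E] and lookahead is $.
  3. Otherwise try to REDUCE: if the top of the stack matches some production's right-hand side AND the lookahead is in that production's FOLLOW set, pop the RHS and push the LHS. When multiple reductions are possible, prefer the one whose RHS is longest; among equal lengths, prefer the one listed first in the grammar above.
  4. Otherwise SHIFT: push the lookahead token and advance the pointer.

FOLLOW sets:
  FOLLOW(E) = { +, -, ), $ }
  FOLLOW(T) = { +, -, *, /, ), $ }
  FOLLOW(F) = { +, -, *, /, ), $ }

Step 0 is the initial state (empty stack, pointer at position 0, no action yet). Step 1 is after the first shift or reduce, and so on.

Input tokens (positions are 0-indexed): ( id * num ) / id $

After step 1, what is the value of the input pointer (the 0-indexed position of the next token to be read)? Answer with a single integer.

Step 1: shift (. Stack=[(] ptr=1 lookahead=id remaining=[id * num ) / id $]

Answer: 1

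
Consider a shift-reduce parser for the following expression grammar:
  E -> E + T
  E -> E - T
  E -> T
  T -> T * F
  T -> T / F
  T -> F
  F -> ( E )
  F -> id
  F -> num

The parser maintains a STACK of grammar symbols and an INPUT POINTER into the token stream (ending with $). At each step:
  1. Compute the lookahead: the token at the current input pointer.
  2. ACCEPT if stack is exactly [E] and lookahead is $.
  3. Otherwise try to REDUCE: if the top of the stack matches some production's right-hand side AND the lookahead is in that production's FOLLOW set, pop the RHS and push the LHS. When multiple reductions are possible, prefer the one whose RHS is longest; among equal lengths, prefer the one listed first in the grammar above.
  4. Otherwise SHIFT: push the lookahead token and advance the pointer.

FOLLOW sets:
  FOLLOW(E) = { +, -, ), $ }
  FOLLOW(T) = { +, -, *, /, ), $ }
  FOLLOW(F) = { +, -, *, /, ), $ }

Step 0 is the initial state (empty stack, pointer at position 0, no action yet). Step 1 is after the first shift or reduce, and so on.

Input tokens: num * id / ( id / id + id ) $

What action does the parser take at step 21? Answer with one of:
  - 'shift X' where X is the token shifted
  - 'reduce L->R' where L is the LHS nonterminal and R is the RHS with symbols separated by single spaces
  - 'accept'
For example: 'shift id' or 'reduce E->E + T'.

Answer: reduce T->F

Derivation:
Step 1: shift num. Stack=[num] ptr=1 lookahead=* remaining=[* id / ( id / id + id ) $]
Step 2: reduce F->num. Stack=[F] ptr=1 lookahead=* remaining=[* id / ( id / id + id ) $]
Step 3: reduce T->F. Stack=[T] ptr=1 lookahead=* remaining=[* id / ( id / id + id ) $]
Step 4: shift *. Stack=[T *] ptr=2 lookahead=id remaining=[id / ( id / id + id ) $]
Step 5: shift id. Stack=[T * id] ptr=3 lookahead=/ remaining=[/ ( id / id + id ) $]
Step 6: reduce F->id. Stack=[T * F] ptr=3 lookahead=/ remaining=[/ ( id / id + id ) $]
Step 7: reduce T->T * F. Stack=[T] ptr=3 lookahead=/ remaining=[/ ( id / id + id ) $]
Step 8: shift /. Stack=[T /] ptr=4 lookahead=( remaining=[( id / id + id ) $]
Step 9: shift (. Stack=[T / (] ptr=5 lookahead=id remaining=[id / id + id ) $]
Step 10: shift id. Stack=[T / ( id] ptr=6 lookahead=/ remaining=[/ id + id ) $]
Step 11: reduce F->id. Stack=[T / ( F] ptr=6 lookahead=/ remaining=[/ id + id ) $]
Step 12: reduce T->F. Stack=[T / ( T] ptr=6 lookahead=/ remaining=[/ id + id ) $]
Step 13: shift /. Stack=[T / ( T /] ptr=7 lookahead=id remaining=[id + id ) $]
Step 14: shift id. Stack=[T / ( T / id] ptr=8 lookahead=+ remaining=[+ id ) $]
Step 15: reduce F->id. Stack=[T / ( T / F] ptr=8 lookahead=+ remaining=[+ id ) $]
Step 16: reduce T->T / F. Stack=[T / ( T] ptr=8 lookahead=+ remaining=[+ id ) $]
Step 17: reduce E->T. Stack=[T / ( E] ptr=8 lookahead=+ remaining=[+ id ) $]
Step 18: shift +. Stack=[T / ( E +] ptr=9 lookahead=id remaining=[id ) $]
Step 19: shift id. Stack=[T / ( E + id] ptr=10 lookahead=) remaining=[) $]
Step 20: reduce F->id. Stack=[T / ( E + F] ptr=10 lookahead=) remaining=[) $]
Step 21: reduce T->F. Stack=[T / ( E + T] ptr=10 lookahead=) remaining=[) $]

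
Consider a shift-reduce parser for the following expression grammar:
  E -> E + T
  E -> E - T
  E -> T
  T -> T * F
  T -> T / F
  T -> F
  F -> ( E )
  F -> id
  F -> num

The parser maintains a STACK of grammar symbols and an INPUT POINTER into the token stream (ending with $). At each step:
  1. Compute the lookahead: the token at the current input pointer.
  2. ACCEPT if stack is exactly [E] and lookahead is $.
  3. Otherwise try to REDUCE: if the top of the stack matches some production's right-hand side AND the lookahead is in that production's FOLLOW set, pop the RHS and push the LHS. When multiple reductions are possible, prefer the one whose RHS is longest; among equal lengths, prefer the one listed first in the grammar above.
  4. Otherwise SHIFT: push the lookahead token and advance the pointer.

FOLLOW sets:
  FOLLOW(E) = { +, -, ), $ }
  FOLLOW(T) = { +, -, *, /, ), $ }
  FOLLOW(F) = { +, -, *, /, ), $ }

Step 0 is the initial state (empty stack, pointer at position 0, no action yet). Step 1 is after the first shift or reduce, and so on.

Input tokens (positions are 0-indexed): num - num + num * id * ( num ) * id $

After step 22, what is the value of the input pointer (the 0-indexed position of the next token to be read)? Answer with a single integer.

Step 1: shift num. Stack=[num] ptr=1 lookahead=- remaining=[- num + num * id * ( num ) * id $]
Step 2: reduce F->num. Stack=[F] ptr=1 lookahead=- remaining=[- num + num * id * ( num ) * id $]
Step 3: reduce T->F. Stack=[T] ptr=1 lookahead=- remaining=[- num + num * id * ( num ) * id $]
Step 4: reduce E->T. Stack=[E] ptr=1 lookahead=- remaining=[- num + num * id * ( num ) * id $]
Step 5: shift -. Stack=[E -] ptr=2 lookahead=num remaining=[num + num * id * ( num ) * id $]
Step 6: shift num. Stack=[E - num] ptr=3 lookahead=+ remaining=[+ num * id * ( num ) * id $]
Step 7: reduce F->num. Stack=[E - F] ptr=3 lookahead=+ remaining=[+ num * id * ( num ) * id $]
Step 8: reduce T->F. Stack=[E - T] ptr=3 lookahead=+ remaining=[+ num * id * ( num ) * id $]
Step 9: reduce E->E - T. Stack=[E] ptr=3 lookahead=+ remaining=[+ num * id * ( num ) * id $]
Step 10: shift +. Stack=[E +] ptr=4 lookahead=num remaining=[num * id * ( num ) * id $]
Step 11: shift num. Stack=[E + num] ptr=5 lookahead=* remaining=[* id * ( num ) * id $]
Step 12: reduce F->num. Stack=[E + F] ptr=5 lookahead=* remaining=[* id * ( num ) * id $]
Step 13: reduce T->F. Stack=[E + T] ptr=5 lookahead=* remaining=[* id * ( num ) * id $]
Step 14: shift *. Stack=[E + T *] ptr=6 lookahead=id remaining=[id * ( num ) * id $]
Step 15: shift id. Stack=[E + T * id] ptr=7 lookahead=* remaining=[* ( num ) * id $]
Step 16: reduce F->id. Stack=[E + T * F] ptr=7 lookahead=* remaining=[* ( num ) * id $]
Step 17: reduce T->T * F. Stack=[E + T] ptr=7 lookahead=* remaining=[* ( num ) * id $]
Step 18: shift *. Stack=[E + T *] ptr=8 lookahead=( remaining=[( num ) * id $]
Step 19: shift (. Stack=[E + T * (] ptr=9 lookahead=num remaining=[num ) * id $]
Step 20: shift num. Stack=[E + T * ( num] ptr=10 lookahead=) remaining=[) * id $]
Step 21: reduce F->num. Stack=[E + T * ( F] ptr=10 lookahead=) remaining=[) * id $]
Step 22: reduce T->F. Stack=[E + T * ( T] ptr=10 lookahead=) remaining=[) * id $]

Answer: 10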